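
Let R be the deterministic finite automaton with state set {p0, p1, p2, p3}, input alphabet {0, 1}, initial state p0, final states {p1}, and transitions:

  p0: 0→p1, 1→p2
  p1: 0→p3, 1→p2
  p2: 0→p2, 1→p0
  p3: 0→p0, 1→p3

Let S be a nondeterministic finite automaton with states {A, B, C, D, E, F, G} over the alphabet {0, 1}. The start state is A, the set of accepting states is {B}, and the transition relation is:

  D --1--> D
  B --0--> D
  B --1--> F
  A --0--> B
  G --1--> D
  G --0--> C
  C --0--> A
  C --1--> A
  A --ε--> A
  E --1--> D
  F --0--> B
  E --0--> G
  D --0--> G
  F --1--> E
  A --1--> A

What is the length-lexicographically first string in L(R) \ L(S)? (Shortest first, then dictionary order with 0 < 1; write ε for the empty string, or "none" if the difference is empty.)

0000

The string 0000 is accepted by R but not by S.
No shorter string lies in the difference, and 0000 is the lexicographically first length-4 string in L(R) \ L(S).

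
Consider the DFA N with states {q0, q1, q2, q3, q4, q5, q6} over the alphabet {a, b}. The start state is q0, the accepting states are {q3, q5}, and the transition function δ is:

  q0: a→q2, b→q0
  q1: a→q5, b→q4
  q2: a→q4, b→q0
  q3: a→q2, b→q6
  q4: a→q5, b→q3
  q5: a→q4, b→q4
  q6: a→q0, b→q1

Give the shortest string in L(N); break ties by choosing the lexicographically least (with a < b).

aaa

A breadth-first search from q0 reaches an accepting state first via the path q0 → q2 → q4 → q5 on input aaa.
No string of length < 3 is accepted (BFS exhausts all shorter strings without reaching an accepting state), and aaa is the lexicographically least accepting string of length 3.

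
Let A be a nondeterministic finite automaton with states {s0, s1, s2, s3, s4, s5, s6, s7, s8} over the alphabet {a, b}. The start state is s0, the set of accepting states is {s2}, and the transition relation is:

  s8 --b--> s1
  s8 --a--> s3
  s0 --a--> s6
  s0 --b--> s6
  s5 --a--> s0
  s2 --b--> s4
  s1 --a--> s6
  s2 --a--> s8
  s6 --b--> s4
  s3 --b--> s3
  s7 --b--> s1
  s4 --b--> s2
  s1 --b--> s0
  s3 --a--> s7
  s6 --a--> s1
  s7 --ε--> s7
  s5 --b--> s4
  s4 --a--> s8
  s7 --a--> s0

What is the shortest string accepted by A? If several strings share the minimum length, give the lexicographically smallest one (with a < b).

abb

A breadth-first search from s0 reaches an accepting state first via the path s0 → s6 → s4 → s2 on input abb.
No string of length < 3 is accepted (BFS exhausts all shorter strings without reaching an accepting state), and abb is the lexicographically least accepting string of length 3.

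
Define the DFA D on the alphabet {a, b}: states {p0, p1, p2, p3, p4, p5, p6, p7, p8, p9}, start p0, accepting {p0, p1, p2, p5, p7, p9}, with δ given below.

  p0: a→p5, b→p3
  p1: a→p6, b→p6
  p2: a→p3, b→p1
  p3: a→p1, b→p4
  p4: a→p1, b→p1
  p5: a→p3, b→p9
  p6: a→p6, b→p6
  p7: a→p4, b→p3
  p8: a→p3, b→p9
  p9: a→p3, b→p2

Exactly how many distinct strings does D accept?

17

The useful subgraph on states {p0, p1, p2, p3, p4, p5, p9} is acyclic, so L(D) is finite; the longest accepting path visits 7 useful states, giving maximum string length 6.
Counting accepting paths from p0 by length: 1 of length 0, 1 of length 1, 2 of length 2, 4 of length 3, 4 of length 4, 3 of length 5, 2 of length 6. Total 17.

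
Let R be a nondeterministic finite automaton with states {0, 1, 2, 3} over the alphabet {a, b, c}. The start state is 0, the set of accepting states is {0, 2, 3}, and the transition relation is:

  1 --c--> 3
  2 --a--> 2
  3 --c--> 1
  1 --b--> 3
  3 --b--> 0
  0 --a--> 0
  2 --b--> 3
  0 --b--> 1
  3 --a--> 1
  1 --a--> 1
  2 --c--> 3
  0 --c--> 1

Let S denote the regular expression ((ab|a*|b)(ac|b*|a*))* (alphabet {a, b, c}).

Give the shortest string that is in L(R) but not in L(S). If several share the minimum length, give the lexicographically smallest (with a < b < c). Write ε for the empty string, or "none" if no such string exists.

bc

The string bc is accepted by R but not by S.
No shorter string lies in the difference, and bc is the lexicographically first length-2 string in L(R) \ L(S).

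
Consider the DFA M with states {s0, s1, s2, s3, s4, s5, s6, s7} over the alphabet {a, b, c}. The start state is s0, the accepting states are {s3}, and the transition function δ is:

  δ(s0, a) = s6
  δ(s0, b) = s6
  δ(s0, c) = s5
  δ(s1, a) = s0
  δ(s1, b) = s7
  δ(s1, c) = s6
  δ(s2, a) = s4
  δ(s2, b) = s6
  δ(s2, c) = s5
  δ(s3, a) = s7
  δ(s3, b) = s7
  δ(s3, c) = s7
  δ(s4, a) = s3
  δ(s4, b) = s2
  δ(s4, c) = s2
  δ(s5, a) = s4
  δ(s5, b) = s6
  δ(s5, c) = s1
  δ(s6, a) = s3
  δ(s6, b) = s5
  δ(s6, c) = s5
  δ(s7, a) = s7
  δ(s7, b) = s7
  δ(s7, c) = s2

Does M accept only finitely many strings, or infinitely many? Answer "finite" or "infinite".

infinite

State s0 is reachable from the start and can reach an accepting state, and it lies on the cycle s0 → s5 → s1 → s0.
Traversing that cycle any number of times yields accepted strings of unbounded length, so the language is infinite.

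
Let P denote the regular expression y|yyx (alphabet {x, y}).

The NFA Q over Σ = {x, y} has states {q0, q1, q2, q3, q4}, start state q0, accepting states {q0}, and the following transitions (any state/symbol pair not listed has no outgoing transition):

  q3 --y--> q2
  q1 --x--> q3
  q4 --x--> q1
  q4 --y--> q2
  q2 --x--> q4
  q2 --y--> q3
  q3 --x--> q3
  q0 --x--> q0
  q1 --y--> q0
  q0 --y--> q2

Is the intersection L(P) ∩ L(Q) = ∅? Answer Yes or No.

Converting the expression P to a DFA (subset construction, then merging equivalent states) gives the minimal DFA with states {p0, p1, p2, p3, p4}, start state p0, accepting states {p2, p4} and transitions p0: x→p1, y→p2; p1: x→p1, y→p1; p2: x→p1, y→p3; p3: x→p4, y→p1; p4: x→p1, y→p1.
Exploring the product automaton P × Q from the start pair (p0, q0), following both machines on each input symbol, reaches 9 state pairs: (p0, q0), (p1, q0), (p2, q2), (p1, q2), (p1, q4), (p3, q3), (p1, q3), (p1, q1), (p4, q3).
P accepts in {p2, p4} and Q accepts in {q0}; no reachable pair has both components accepting, so no string drives both machines to acceptance simultaneously and L(P) ∩ L(Q) = ∅.
So no string is accepted by both, and the intersection is empty.

Yes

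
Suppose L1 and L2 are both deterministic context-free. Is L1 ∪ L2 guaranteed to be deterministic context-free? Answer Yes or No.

{aⁿbⁿ : n≥0} and {aⁿb²ⁿ : n≥0} are each accepted by a deterministic PDA (push the a's; pop one per b, respectively one per two b's), but their union U is not. Suppose a DPDA M accepted U. Being deterministic, M has a single run on aⁿb²ⁿ, and since aⁿbⁿ ∈ U that run passes through an accepting configuration right after consuming the prefix aⁿbⁿ and then goes on to accept again after n more b's. Build an ordinary (nondeterministic) PDA M′ that simulates M on a's and b's and, at any moment when M is in an accepting state, may switch to a second mode in which it reads only c's, feeding each c to M as a b; M′ accepts when M does. Then M′ accepts aⁱbʲcᵏ (k≥1) exactly when both aⁱbʲ ∈ U and aⁱbʲ⁺ᵏ ∈ U, and checking the four cases (i=j or j=2i, combined with j+k=i or j+k=2i) leaves only i=j=k: so L(M′) ∩ a*b*c⁺ = {aⁿbⁿcⁿ : n≥1} would be context-free, which it is not (pumping lemma) — contradiction. (The union is an unambiguous CFL; it is determinism, not unambiguity, that fails.)

No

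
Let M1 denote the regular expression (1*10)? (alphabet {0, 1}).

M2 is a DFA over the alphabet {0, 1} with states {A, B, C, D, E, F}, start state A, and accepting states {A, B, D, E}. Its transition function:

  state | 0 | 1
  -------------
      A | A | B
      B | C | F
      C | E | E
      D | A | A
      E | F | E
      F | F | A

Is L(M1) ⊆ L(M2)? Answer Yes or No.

The string 10 is in L(M1) but not in L(M2).
So L(M1) ⊄ L(M2).

No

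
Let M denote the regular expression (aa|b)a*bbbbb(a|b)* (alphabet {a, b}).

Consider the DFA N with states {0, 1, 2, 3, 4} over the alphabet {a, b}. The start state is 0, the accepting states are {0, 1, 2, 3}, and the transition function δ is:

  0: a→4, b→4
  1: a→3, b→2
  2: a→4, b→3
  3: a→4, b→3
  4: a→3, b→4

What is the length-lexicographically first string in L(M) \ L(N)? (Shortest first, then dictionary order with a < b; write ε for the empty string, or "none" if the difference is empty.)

The string bbbbbb is accepted by M but not by N.
No shorter string lies in the difference, and bbbbbb is the lexicographically first length-6 string in L(M) \ L(N).

bbbbbb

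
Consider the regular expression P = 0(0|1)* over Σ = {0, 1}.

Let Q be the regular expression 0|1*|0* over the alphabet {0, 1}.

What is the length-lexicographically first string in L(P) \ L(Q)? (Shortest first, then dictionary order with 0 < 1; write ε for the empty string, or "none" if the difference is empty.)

The string 01 is accepted by P but not by Q.
No shorter string lies in the difference, and 01 is the lexicographically first length-2 string in L(P) \ L(Q).

01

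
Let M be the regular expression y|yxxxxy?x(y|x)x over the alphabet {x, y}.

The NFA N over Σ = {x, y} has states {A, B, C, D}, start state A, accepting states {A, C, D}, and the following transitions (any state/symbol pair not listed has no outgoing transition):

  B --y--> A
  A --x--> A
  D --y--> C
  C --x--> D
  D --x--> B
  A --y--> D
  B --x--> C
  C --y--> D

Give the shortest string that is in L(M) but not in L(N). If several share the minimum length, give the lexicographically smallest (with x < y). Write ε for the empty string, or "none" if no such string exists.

The string yxxxxxxx is accepted by M but not by N.
No shorter string lies in the difference, and yxxxxxxx is the lexicographically first length-8 string in L(M) \ L(N).

yxxxxxxx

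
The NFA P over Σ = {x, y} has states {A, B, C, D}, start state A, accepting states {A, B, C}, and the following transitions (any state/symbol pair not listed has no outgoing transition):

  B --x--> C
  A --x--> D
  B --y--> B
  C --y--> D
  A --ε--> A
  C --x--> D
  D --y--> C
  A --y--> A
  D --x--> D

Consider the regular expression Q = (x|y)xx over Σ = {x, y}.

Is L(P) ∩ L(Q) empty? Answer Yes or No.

Yes

Converting the expression Q to a DFA (subset construction, then merging equivalent states) gives the minimal DFA with states {q0, q1, q2, q3, q4}, start state q0, accepting states {q4} and transitions q0: x→q1, y→q1; q1: x→q2, y→q3; q2: x→q4, y→q3; q3: x→q3, y→q3; q4: x→q3, y→q3.
Exploring the product automaton P × Q from the start pair (A, q0), following both machines on each input symbol, reaches 8 state pairs: (A, q0), (D, q1), (A, q1), (D, q2), (C, q3), (A, q3), (D, q4), (D, q3).
P accepts in {A, B, C} and Q accepts in {q4}; no reachable pair has both components accepting, so no string drives both machines to acceptance simultaneously and L(P) ∩ L(Q) = ∅.
So no string is accepted by both, and the intersection is empty.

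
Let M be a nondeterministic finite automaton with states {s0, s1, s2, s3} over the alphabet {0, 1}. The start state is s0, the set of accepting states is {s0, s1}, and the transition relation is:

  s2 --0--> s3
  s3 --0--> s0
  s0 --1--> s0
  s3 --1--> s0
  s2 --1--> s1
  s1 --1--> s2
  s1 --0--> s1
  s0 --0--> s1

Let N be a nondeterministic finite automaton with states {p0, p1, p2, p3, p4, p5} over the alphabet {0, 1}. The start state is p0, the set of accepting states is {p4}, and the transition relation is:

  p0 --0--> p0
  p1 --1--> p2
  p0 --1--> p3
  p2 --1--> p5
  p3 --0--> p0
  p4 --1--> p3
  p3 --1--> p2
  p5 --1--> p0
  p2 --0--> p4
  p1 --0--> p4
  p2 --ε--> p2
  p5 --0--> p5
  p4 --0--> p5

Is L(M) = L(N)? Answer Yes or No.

No

The empty string ε is accepted by M but rejected by N.
So L(M) ≠ L(N).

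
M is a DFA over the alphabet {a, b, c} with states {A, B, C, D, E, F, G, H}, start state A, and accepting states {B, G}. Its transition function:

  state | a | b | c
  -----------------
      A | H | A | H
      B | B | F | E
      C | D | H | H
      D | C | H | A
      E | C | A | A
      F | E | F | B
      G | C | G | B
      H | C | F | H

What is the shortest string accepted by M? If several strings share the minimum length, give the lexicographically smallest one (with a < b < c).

A breadth-first search from A reaches an accepting state first via the path A → H → F → B on input abc.
No string of length < 3 is accepted (BFS exhausts all shorter strings without reaching an accepting state), and abc is the lexicographically least accepting string of length 3.

abc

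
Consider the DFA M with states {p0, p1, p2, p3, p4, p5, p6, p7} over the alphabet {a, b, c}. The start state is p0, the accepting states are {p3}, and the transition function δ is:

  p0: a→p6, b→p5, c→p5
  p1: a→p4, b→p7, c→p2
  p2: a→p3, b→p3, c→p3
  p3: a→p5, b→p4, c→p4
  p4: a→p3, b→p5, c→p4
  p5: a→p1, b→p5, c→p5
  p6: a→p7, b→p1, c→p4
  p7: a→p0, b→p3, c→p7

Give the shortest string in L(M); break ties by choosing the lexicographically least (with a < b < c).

A breadth-first search from p0 reaches an accepting state first via the path p0 → p6 → p7 → p3 on input aab.
No string of length < 3 is accepted (BFS exhausts all shorter strings without reaching an accepting state), and aab is the lexicographically least accepting string of length 3.

aab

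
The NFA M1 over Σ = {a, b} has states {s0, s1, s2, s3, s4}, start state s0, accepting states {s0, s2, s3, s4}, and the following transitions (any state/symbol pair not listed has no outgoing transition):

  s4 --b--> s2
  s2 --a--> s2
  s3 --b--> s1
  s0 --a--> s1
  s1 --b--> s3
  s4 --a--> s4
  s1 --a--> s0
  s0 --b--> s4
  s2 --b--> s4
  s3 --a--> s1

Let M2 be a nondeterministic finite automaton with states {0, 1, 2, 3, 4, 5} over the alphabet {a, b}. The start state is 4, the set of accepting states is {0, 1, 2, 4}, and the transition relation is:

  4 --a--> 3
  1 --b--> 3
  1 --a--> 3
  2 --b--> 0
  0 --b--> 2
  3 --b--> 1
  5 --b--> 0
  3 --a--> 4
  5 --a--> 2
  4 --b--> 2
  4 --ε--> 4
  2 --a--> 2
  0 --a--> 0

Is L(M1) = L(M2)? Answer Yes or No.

Exploring the product automaton M1 × M2 from the start pair (s0, 4), following both machines on each input symbol, reaches 5 state pairs: (s0, 4), (s1, 3), (s4, 2), (s3, 1), (s2, 0).
M1 accepts in {s0, s2, s3, s4} and M2 accepts in {0, 1, 2, 4}. In every reachable pair the two components are either both accepting — (s0, 4), (s4, 2), (s3, 1), (s2, 0) — or both non-accepting, so no string is accepted by exactly one of the machines: L(M1) \ L(M2) and L(M2) \ L(M1) are both empty.
Hence every string is accepted by M1 iff it is accepted by M2, and the two languages coincide.

Yes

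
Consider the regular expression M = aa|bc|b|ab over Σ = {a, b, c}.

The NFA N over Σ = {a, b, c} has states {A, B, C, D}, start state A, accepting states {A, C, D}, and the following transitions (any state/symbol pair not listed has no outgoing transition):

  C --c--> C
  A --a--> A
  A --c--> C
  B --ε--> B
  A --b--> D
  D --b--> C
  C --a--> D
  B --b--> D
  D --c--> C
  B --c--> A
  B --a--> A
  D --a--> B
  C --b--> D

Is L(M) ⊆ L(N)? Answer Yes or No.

Converting the expression M to a DFA (subset construction, then merging equivalent states) gives the minimal DFA with states {m0, m1, m2, m3, m4}, start state m0, accepting states {m2, m4} and transitions m0: a→m1, b→m2, c→m3; m1: a→m4, b→m4, c→m3; m2: a→m3, b→m3, c→m4; m3: a→m3, b→m3, c→m3; m4: a→m3, b→m3, c→m3.
Exploring the product automaton M × N from the start pair (m0, A), following both machines on each input symbol, reaches 10 state pairs: (m0, A), (m1, A), (m2, D), (m3, C), (m4, A), (m4, D), (m3, B), (m4, C), (m3, D), (m3, A).
M accepts in {m2, m4} and N accepts in {A, C, D}. The reachable pairs whose M-component is accepting are (m2, D), (m4, A), (m4, D), (m4, C); in each of them the N-component is accepting too, so the product for L(M) \ L(N) (M-component accepting, N-component rejecting) has no reachable accepting pair and the difference is empty.
Hence every string in L(M) is also in L(N).

Yes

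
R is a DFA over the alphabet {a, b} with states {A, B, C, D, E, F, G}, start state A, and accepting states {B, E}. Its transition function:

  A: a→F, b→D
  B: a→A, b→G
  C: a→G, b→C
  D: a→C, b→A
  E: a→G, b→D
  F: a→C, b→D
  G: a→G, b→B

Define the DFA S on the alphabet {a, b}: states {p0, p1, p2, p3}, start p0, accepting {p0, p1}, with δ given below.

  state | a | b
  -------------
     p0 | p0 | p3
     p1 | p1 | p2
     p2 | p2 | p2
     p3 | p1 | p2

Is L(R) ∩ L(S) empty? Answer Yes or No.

Exploring the product automaton R × S from the start pair (A, p0), following both machines on each input symbol, reaches 17 state pairs: (A, p0), (F, p0), (D, p3), (C, p0), (C, p1), (A, p2), (G, p0), (C, p3), (G, p1), (C, p2), (F, p2), (D, p2), (B, p3), (B, p2), (G, p2), (A, p1), (F, p1).
R accepts in {B, E} and S accepts in {p0, p1}; no reachable pair has both components accepting, so no string drives both machines to acceptance simultaneously and L(R) ∩ L(S) = ∅.
So no string is accepted by both, and the intersection is empty.

Yes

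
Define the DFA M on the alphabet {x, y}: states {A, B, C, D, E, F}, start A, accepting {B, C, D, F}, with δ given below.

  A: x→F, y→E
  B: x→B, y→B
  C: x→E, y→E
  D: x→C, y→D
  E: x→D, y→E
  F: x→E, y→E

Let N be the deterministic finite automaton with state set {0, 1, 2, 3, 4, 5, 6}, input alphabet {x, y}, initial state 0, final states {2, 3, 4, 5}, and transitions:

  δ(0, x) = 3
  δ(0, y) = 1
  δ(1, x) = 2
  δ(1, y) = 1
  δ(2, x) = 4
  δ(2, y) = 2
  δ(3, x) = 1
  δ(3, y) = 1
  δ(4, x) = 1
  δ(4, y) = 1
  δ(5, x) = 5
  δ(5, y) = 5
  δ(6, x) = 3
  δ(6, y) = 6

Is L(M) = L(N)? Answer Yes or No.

Exploring the product automaton M × N from the start pair (A, 0), following both machines on each input symbol, reaches 5 state pairs: (A, 0), (F, 3), (E, 1), (D, 2), (C, 4).
M accepts in {B, C, D, F} and N accepts in {2, 3, 4, 5}. In every reachable pair the two components are either both accepting — (F, 3), (D, 2), (C, 4) — or both non-accepting, so no string is accepted by exactly one of the machines: L(M) \ L(N) and L(N) \ L(M) are both empty.
Hence every string is accepted by M iff it is accepted by N, and the two languages coincide.

Yes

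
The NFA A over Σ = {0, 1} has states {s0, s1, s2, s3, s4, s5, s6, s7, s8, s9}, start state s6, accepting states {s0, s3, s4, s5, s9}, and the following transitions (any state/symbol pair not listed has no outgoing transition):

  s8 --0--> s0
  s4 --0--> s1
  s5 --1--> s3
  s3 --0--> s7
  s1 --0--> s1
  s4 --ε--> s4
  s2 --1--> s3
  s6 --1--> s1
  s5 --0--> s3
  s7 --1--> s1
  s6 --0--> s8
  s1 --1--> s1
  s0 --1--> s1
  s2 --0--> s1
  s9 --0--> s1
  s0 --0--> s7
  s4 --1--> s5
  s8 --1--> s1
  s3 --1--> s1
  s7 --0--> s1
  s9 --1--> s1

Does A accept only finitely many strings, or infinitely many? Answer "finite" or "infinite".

The useful states (reachable from s6 and able to reach an accepting state) are {s0, s6, s8}.
Restricted to these states the transition graph has no cycle, so every accepting path has bounded length and L is finite.

finite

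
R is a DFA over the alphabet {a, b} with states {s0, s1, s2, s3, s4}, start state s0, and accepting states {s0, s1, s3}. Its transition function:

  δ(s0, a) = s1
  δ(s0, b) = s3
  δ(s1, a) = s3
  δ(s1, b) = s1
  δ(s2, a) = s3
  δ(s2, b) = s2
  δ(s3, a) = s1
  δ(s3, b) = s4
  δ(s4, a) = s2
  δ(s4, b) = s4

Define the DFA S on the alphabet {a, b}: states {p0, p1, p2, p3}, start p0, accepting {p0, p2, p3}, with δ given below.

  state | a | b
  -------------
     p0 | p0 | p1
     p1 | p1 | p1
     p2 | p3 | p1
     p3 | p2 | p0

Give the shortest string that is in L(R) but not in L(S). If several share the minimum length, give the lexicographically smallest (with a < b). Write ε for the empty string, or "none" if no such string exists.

b

The string b is accepted by R but not by S.
No shorter string lies in the difference, and b is the lexicographically first length-1 string in L(R) \ L(S).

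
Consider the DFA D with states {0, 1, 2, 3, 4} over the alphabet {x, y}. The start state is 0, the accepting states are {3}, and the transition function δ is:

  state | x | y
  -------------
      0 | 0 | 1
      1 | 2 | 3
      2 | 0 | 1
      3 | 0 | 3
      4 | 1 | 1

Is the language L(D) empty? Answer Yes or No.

The string yy is accepted: the run 0 → 1 → 3 ends in the accepting state 3.
Since at least one string is accepted, L(D) is not empty.

No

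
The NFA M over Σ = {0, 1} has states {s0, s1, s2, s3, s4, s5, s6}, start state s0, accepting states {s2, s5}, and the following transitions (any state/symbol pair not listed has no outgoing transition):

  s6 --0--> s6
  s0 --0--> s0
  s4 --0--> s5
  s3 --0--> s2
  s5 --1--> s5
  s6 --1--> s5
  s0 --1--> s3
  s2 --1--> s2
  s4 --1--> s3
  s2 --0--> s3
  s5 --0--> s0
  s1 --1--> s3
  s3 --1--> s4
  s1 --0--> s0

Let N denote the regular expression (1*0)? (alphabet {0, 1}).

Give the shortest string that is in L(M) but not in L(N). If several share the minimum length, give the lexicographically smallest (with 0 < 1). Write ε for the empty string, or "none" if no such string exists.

The string 010 is accepted by M but not by N.
No shorter string lies in the difference, and 010 is the lexicographically first length-3 string in L(M) \ L(N).

010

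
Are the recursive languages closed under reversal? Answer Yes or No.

Yes

Reverse the input on the tape and then run the decider for L; this halts and accepts exactly Lᴿ.
So the recursive languages are closed under reversal.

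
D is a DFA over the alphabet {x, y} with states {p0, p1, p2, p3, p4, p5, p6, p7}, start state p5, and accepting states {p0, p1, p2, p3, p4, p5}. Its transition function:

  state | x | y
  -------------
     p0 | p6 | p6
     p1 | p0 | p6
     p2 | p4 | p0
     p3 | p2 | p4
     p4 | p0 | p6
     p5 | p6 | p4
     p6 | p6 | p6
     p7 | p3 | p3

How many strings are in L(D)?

The useful subgraph on states {p0, p4, p5} is acyclic, so L(D) is finite; the longest accepting path visits 3 useful states, giving maximum string length 2.
Counting accepting paths from p5 by length: 1 of length 0, 1 of length 1, 1 of length 2. Total 3.

3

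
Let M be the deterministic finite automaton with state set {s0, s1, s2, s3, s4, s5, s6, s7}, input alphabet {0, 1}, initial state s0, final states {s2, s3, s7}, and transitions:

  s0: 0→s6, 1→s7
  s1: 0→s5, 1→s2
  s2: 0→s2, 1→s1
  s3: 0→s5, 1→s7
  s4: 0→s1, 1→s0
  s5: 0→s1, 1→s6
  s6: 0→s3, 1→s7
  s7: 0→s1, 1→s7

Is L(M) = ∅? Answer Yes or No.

The string 1 is accepted: the run s0 → s7 ends in the accepting state s7.
Since at least one string is accepted, L(M) is not empty.

No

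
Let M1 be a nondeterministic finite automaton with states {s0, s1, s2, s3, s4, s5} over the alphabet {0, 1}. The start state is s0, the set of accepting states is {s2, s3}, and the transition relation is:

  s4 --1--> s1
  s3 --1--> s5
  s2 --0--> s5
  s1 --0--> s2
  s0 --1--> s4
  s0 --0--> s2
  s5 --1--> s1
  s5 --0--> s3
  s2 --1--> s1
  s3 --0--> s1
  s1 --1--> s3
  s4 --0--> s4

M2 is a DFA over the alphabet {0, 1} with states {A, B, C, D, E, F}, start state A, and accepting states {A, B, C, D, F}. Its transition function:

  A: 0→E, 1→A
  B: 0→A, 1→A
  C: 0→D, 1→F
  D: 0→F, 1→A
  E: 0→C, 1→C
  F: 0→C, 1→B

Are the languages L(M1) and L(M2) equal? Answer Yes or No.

The string 0 is accepted by M1 but rejected by M2.
So L(M1) ≠ L(M2).

No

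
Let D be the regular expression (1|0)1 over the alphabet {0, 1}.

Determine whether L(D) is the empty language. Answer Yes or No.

No

The string 01 matches the expression, so it belongs to L(D).
Since L(D) contains at least one string, it is not empty.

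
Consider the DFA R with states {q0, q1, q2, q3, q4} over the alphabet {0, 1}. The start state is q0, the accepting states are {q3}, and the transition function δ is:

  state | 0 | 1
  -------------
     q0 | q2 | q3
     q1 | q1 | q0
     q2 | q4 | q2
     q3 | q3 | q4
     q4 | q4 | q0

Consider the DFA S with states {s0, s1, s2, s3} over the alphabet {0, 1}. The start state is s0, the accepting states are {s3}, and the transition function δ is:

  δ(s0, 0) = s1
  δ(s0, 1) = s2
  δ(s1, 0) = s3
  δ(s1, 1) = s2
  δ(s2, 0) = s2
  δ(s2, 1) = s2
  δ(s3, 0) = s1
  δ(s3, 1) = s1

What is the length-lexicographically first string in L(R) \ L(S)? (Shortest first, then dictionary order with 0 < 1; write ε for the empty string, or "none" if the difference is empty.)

The string 1 is accepted by R but not by S.
No shorter string lies in the difference, and 1 is the lexicographically first length-1 string in L(R) \ L(S).

1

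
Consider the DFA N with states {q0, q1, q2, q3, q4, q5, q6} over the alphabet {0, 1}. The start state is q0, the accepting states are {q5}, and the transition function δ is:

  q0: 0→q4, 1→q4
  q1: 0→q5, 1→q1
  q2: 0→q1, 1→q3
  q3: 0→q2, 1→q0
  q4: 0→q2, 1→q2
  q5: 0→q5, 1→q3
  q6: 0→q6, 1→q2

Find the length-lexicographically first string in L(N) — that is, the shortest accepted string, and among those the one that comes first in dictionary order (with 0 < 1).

0000

A breadth-first search from q0 reaches an accepting state first via the path q0 → q4 → q2 → q1 → q5 on input 0000.
No string of length < 4 is accepted (BFS exhausts all shorter strings without reaching an accepting state), and 0000 is the lexicographically least accepting string of length 4.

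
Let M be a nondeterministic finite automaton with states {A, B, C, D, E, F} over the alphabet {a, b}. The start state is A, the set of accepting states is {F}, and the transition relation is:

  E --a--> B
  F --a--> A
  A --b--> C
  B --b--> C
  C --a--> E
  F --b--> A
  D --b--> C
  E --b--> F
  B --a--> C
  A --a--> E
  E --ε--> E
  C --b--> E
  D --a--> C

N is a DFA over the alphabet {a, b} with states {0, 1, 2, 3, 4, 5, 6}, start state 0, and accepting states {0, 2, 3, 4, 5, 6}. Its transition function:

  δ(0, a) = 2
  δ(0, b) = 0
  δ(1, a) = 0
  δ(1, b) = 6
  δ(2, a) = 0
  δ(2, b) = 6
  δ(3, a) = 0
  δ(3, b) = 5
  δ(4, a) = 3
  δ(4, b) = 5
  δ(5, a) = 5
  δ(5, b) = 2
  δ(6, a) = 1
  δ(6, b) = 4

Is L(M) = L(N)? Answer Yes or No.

No

The empty string ε is accepted by N but rejected by M.
So L(M) ≠ L(N).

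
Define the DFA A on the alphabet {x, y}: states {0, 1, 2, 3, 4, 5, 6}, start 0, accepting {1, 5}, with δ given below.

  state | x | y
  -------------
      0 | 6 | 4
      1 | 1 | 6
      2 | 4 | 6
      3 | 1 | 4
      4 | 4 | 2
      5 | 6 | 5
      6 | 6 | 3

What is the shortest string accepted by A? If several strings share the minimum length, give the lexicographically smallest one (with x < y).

A breadth-first search from 0 reaches an accepting state first via the path 0 → 6 → 3 → 1 on input xyx.
No string of length < 3 is accepted (BFS exhausts all shorter strings without reaching an accepting state), and xyx is the lexicographically least accepting string of length 3.

xyx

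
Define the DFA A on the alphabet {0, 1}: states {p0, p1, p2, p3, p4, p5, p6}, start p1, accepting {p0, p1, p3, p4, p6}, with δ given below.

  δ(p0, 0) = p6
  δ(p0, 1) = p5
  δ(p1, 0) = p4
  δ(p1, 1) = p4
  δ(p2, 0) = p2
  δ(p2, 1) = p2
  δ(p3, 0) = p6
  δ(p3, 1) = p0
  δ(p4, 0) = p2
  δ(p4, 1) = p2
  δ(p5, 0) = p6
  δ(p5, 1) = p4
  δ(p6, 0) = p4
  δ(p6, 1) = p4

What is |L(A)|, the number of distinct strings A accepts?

3

The useful subgraph on states {p1, p4} is acyclic, so L(A) is finite; the longest accepting path visits 2 useful states, giving maximum string length 1.
Counting accepting paths from p1 by length: 1 of length 0, 2 of length 1. Total 3.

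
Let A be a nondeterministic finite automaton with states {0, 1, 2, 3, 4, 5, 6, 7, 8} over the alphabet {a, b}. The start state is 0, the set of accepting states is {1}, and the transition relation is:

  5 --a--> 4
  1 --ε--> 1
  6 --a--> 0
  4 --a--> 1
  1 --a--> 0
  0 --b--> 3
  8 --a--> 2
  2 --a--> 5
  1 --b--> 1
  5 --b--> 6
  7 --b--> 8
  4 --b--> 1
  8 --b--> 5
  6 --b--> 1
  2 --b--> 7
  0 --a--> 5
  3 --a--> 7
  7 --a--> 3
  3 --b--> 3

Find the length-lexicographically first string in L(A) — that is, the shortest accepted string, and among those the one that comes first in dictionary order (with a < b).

A breadth-first search from 0 reaches an accepting state first via the path 0 → 5 → 4 → 1 on input aaa.
No string of length < 3 is accepted (BFS exhausts all shorter strings without reaching an accepting state), and aaa is the lexicographically least accepting string of length 3.

aaa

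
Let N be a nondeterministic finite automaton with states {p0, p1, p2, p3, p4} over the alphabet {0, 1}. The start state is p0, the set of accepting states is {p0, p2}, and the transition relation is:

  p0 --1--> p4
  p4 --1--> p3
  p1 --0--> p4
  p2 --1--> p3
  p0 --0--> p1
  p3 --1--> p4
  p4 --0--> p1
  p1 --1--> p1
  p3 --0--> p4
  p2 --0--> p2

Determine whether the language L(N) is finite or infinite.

finite

The useful states (reachable from p0 and able to reach an accepting state) are {p0}.
Restricted to these states the transition graph has no cycle, so every accepting path has bounded length and L is finite.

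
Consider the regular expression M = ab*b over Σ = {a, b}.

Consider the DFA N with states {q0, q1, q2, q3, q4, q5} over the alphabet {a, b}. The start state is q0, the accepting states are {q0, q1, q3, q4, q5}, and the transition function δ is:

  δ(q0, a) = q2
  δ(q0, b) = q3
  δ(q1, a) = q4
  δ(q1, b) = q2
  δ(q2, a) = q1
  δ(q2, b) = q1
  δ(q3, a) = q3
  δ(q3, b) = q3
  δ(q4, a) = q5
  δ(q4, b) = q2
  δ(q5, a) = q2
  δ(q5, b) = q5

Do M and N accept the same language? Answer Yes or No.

The string abb is accepted by M but rejected by N.
So L(M) ≠ L(N).

No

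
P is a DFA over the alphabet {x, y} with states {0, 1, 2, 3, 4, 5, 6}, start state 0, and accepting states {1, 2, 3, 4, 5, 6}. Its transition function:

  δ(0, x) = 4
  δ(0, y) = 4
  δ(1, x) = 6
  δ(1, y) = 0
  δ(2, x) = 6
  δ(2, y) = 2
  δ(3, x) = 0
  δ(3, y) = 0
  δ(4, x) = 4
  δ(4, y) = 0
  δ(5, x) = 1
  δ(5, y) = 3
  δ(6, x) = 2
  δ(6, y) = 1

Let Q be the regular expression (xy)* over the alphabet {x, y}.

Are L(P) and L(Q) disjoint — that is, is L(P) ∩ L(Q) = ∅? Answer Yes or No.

Converting the expression Q to a DFA (subset construction, then merging equivalent states) gives the minimal DFA with states {q0, q1, q2}, start state q0, accepting states {q0} and transitions q0: x→q1, y→q2; q1: x→q2, y→q0; q2: x→q2, y→q2.
Exploring the product automaton P × Q from the start pair (0, q0), following both machines on each input symbol, reaches 4 state pairs: (0, q0), (4, q1), (4, q2), (0, q2).
P accepts in {1, 2, 3, 4, 5, 6} and Q accepts in {q0}; no reachable pair has both components accepting, so no string drives both machines to acceptance simultaneously and L(P) ∩ L(Q) = ∅.
So no string is accepted by both, and the intersection is empty.

Yes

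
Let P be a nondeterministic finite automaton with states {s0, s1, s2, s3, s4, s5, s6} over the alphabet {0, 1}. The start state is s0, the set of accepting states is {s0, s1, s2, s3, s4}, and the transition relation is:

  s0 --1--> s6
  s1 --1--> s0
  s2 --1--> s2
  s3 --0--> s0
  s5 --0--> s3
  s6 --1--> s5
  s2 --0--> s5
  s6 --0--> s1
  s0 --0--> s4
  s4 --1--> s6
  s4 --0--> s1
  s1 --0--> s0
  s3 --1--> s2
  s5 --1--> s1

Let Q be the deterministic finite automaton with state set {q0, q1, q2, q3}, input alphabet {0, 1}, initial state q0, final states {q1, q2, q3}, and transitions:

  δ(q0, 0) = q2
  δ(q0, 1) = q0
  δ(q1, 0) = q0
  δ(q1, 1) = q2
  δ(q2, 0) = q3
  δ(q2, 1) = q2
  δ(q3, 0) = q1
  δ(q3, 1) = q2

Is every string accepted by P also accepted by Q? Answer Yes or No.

The empty string ε is in L(P) but not in L(Q).
So L(P) ⊄ L(Q).

No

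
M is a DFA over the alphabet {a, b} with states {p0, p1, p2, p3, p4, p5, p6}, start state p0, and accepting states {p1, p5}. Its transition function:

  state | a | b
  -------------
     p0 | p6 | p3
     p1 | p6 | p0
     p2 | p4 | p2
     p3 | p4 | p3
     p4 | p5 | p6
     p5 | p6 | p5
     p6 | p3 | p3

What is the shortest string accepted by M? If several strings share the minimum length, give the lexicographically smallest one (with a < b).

baa

A breadth-first search from p0 reaches an accepting state first via the path p0 → p3 → p4 → p5 on input baa.
No string of length < 3 is accepted (BFS exhausts all shorter strings without reaching an accepting state), and baa is the lexicographically least accepting string of length 3.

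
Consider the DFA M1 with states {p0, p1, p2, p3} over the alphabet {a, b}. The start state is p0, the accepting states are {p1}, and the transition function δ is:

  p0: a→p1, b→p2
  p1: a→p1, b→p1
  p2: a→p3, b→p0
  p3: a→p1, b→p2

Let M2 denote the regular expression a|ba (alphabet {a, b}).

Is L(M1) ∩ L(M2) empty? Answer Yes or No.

The string a is accepted by both M1 and M2.
Hence L(M1) ∩ L(M2) ≠ ∅.

No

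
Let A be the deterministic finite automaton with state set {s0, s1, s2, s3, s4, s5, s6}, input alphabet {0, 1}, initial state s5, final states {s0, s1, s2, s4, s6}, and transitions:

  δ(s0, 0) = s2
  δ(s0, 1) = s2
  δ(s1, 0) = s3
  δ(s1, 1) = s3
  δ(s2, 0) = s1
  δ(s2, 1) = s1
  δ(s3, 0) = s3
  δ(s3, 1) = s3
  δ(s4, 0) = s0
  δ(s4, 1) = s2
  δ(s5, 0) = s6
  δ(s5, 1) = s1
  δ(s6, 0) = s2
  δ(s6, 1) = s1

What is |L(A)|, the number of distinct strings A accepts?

6

The useful subgraph on states {s1, s2, s5, s6} is acyclic, so L(A) is finite; the longest accepting path visits 4 useful states, giving maximum string length 3.
Counting accepting paths from s5 by length: 2 of length 1, 2 of length 2, 2 of length 3. Total 6.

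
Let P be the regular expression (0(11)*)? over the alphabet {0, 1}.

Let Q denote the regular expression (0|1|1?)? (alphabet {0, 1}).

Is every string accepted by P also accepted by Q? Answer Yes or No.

No

The string 011 is in L(P) but not in L(Q).
So L(P) ⊄ L(Q).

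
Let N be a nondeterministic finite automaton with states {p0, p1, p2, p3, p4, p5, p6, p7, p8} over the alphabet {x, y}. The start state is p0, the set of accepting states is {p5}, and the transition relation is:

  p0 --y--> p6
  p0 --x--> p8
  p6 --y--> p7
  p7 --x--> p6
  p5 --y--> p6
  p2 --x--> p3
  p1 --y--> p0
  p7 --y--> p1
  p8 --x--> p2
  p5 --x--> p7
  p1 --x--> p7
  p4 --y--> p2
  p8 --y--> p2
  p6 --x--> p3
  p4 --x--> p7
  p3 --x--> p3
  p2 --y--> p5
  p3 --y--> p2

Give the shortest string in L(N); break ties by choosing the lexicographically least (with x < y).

xxy

A breadth-first search from p0 reaches an accepting state first via the path p0 → p8 → p2 → p5 on input xxy.
No string of length < 3 is accepted (BFS exhausts all shorter strings without reaching an accepting state), and xxy is the lexicographically least accepting string of length 3.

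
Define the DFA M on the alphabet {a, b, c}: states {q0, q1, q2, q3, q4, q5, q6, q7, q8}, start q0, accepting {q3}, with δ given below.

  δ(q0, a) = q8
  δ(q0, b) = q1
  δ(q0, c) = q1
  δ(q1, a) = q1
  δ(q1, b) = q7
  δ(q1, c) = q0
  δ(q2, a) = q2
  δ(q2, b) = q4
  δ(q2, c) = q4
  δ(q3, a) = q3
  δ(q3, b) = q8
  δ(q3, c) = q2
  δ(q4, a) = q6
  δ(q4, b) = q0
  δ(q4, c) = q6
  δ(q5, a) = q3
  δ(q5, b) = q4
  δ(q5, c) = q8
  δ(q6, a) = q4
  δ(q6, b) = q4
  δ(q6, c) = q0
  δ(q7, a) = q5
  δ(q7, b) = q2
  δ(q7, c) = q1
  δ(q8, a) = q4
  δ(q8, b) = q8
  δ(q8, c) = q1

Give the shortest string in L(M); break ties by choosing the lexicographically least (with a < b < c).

A breadth-first search from q0 reaches an accepting state first via the path q0 → q1 → q7 → q5 → q3 on input bbaa.
No string of length < 4 is accepted (BFS exhausts all shorter strings without reaching an accepting state), and bbaa is the lexicographically least accepting string of length 4.

bbaa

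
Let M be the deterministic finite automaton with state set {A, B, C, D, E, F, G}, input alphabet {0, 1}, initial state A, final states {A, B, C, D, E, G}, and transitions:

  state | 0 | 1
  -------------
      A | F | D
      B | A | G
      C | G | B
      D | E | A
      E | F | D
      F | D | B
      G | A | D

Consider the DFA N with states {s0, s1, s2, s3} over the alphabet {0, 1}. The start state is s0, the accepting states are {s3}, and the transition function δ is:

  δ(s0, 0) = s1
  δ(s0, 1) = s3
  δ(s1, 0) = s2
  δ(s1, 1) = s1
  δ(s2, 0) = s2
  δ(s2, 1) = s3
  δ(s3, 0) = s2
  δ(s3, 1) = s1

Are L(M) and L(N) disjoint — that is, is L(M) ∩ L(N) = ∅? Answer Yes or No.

No

The string 1 is accepted by both M and N.
Hence L(M) ∩ L(N) ≠ ∅.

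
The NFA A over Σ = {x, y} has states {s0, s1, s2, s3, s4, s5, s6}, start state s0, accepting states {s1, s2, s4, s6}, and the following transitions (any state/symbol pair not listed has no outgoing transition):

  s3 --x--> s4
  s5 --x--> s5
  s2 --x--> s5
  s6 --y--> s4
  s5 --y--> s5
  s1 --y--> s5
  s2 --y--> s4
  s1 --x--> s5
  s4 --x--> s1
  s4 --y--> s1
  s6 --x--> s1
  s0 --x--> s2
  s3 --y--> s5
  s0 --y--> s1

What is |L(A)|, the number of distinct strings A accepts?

5

The useful subgraph on states {s0, s1, s2, s4} is acyclic, so L(A) is finite; the longest accepting path visits 4 useful states, giving maximum string length 3.
Counting accepting paths from s0 by length: 2 of length 1, 1 of length 2, 2 of length 3. Total 5.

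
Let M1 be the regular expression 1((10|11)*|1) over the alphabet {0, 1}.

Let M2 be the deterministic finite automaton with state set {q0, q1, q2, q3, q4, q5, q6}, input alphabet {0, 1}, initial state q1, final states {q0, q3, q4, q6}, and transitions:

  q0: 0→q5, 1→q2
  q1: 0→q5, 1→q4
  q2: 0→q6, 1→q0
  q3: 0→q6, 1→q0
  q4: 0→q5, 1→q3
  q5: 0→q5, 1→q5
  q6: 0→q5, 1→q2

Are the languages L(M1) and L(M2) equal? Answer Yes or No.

Converting the expression M1 to a DFA (subset construction, then merging equivalent states) gives the minimal DFA with states {r0, r1, r2, r3, r4, r5}, start state r0, accepting states {r2, r3, r4} and transitions r0: 0→r1, 1→r2; r1: 0→r1, 1→r1; r2: 0→r1, 1→r3; r3: 0→r4, 1→r4; r4: 0→r1, 1→r5; r5: 0→r4, 1→r4.
Exploring the product automaton M1 × M2 from the start pair (r0, q1), following both machines on each input symbol, reaches 7 state pairs: (r0, q1), (r1, q5), (r2, q4), (r3, q3), (r4, q6), (r4, q0), (r5, q2).
M1 accepts in {r2, r3, r4} and M2 accepts in {q0, q3, q4, q6}. In every reachable pair the two components are either both accepting — (r2, q4), (r3, q3), (r4, q6), (r4, q0) — or both non-accepting, so no string is accepted by exactly one of the machines: L(M1) \ L(M2) and L(M2) \ L(M1) are both empty.
Hence every string is accepted by M1 iff it is accepted by M2, and the two languages coincide.

Yes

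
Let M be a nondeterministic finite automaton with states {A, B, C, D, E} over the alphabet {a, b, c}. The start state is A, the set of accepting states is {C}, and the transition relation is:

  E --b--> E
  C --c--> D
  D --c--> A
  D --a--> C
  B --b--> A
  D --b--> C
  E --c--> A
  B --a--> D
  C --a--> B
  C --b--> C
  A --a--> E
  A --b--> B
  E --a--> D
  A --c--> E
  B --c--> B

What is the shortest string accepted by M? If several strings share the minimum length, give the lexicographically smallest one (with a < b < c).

A breadth-first search from A reaches an accepting state first via the path A → E → D → C on input aaa.
No string of length < 3 is accepted (BFS exhausts all shorter strings without reaching an accepting state), and aaa is the lexicographically least accepting string of length 3.

aaa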